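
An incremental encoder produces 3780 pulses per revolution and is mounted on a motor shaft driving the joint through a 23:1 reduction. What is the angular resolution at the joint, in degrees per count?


counts per rev = 3780
effective counts at joint = 3780 * 23 = 86940
resolution = 360 / 86940
= 0.0041 deg/count


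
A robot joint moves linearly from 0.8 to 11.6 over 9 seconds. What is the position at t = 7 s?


s = t/T = 7/9 = 0.7778
p(t) = p0 + (pf-p0)*s
= 0.8 + (11.6 - 0.8) * 0.7778
= 9.2


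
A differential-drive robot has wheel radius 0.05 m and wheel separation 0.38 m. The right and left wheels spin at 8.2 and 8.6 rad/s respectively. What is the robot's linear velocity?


vR = r*wR = 0.05*8.2 = 0.41 m/s
vL = r*wL = 0.05*8.6 = 0.43 m/s
v = (vR+vL)/2 = 0.42 m/s
omega = (vR-vL)/L = -0.0526 rad/s
linear velocity = 0.42 m/s


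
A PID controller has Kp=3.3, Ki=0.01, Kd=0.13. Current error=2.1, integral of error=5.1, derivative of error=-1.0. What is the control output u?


u = Kp*e + Ki*int(e) + Kd*de/dt
= 3.3*2.1 + 0.01*5.1 + 0.13*(-1.0)
= 6.93 + 0.051 + -0.13
= 6.851


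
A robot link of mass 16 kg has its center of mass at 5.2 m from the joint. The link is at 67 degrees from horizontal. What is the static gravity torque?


tau = m*g*L*cos(angle)
= 16 * 9.81 * 5.2 * cos(67 deg)
= 16 * 9.81 * 5.2 * 0.3907
= 318.9116 Nm


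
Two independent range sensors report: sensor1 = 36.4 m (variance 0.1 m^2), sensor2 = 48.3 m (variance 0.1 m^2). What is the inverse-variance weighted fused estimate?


w1 = (1/var1) / (1/var1 + 1/var2)
   = 10.0 / (10.0 + 10.0) = 0.5
w2 = 1 - w1 = 0.5
fused = w1*s1 + w2*s2 = 18.2 + 24.15
= 42.35 m


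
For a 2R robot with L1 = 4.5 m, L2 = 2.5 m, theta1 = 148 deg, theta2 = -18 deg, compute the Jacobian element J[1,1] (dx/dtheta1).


J[1,1] = -L1*sin(t1) - L2*sin(t1+t2)
= -4.5*sin(148) - 2.5*sin(130)
= -4.2997


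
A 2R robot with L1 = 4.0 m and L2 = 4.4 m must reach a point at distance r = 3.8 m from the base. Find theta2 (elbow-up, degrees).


cos(theta2) = (r^2 - L1^2 - L2^2) / (2*L1*L2)
cos(theta2) = (14.44 - 16.0 - 19.36) / 35.2
cos(theta2) = -0.594318
theta2 = 126.464 degrees


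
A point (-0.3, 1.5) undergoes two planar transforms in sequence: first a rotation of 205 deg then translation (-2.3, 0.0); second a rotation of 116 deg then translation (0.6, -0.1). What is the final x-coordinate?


After transform 1:
x1 = cos(205)*-0.3 - sin(205)*1.5 + -2.3 = -1.3942
y1 = sin(205)*-0.3 + cos(205)*1.5 + 0.0 = -1.2327
After transform 2:
x2 = cos(116)*-1.3942 - sin(116)*-1.2327 + 0.6
= 2.3191


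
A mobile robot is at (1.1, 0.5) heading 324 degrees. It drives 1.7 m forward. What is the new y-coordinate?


y_new = y0 + d*sin(theta)
= 0.5 + 1.7*sin(324)
= 0.5 + -0.9992
= -0.4992


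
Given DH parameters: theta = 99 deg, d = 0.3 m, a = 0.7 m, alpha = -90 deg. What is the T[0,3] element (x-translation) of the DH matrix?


T[0,3] = a * cos(theta)
= 0.7 * cos(99 deg)
= 0.7 * -0.1564
= -0.1095


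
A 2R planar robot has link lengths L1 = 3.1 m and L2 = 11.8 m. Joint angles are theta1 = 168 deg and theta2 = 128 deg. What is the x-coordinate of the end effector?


Convert angles to radians: theta1 = 2.9322, theta2 = 2.234
x = L1*cos(theta1) + L2*cos(theta1+theta2)
x = -3.0323 + 5.1728
x = 2.1405


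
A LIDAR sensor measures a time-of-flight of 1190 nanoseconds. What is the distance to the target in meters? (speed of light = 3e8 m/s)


tof = 1190 ns = 1.19e-06 s
dist = c * tof / 2
= 3e8 * 1.19e-06 / 2
= 178.5 m


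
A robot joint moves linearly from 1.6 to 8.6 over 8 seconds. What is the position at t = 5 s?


s = t/T = 5/8 = 0.625
p(t) = p0 + (pf-p0)*s
= 1.6 + (8.6 - 1.6) * 0.625
= 5.975


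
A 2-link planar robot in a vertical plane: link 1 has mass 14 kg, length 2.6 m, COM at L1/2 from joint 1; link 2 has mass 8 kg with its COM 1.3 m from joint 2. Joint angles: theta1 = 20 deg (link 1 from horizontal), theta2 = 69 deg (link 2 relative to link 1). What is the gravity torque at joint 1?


Horizontal distance from joint 1 to link-1 COM:
  x_c1 = (L1/2)*cos(t1) = 1.3 * 0.9397 = 1.2216 m
Horizontal distance from joint 1 to link-2 COM:
  x_c2 = L1*cos(t1) + Lc2*cos(t1+t2)
       = 2.6*0.9397 + 1.3*0.0175 = 2.4659 m
tau1 = m1*g*x_c1 + m2*g*x_c2
     = 14*9.81*1.2216 + 8*9.81*2.4659
     = 167.7746 + 193.523
     = 361.2976 Nm


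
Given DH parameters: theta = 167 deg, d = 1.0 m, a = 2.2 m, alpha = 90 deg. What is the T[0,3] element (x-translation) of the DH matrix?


T[0,3] = a * cos(theta)
= 2.2 * cos(167 deg)
= 2.2 * -0.9744
= -2.1436


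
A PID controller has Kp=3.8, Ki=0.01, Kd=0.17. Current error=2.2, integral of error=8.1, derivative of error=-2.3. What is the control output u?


u = Kp*e + Ki*int(e) + Kd*de/dt
= 3.8*2.2 + 0.01*8.1 + 0.17*(-2.3)
= 8.36 + 0.081 + -0.391
= 8.05


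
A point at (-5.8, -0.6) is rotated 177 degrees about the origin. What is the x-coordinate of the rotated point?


x' = x*cos(theta) - y*sin(theta)
cos(177 deg) = -0.9986, sin(177 deg) = 0.0523
x' = -5.8 * -0.9986 - -0.6 * 0.0523
= 5.7921 - -0.0314
= 5.8235


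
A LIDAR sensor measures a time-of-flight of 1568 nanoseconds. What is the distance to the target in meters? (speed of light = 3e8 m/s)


tof = 1568 ns = 1.568e-06 s
dist = c * tof / 2
= 3e8 * 1.568e-06 / 2
= 235.2 m


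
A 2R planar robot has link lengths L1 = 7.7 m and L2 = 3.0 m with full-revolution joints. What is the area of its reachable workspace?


r_max = L1 + L2 = 10.7 m
r_min = |L1 - L2| = 4.7 m
Area = pi*(r_max^2 - r_min^2)
= pi*(114.49 - 22.09)
= pi * 92.4
= 290.2832 m^2


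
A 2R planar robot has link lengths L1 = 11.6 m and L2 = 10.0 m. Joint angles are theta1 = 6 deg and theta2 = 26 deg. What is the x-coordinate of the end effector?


Convert angles to radians: theta1 = 0.1047, theta2 = 0.4538
x = L1*cos(theta1) + L2*cos(theta1+theta2)
x = 11.5365 + 8.4805
x = 20.0169


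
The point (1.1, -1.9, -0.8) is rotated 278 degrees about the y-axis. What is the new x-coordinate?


Rotation about y-axis: x' = x*cos(theta) + z*sin(theta)
= 1.1 * 0.1392 + -0.8 * -0.9903
= 0.9453


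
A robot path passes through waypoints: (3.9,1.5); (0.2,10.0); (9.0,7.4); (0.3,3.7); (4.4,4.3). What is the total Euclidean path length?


Segment lengths:
  seg1 = sqrt((-3.7)^2 + (8.5)^2) = 9.2704
  seg2 = sqrt((8.8)^2 + (-2.6)^2) = 9.1761
  seg3 = sqrt((-8.7)^2 + (-3.7)^2) = 9.4541
  seg4 = sqrt((4.1)^2 + (0.6)^2) = 4.1437
Total = 32.0442


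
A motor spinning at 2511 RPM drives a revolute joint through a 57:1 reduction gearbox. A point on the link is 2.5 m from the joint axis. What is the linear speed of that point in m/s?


omega_motor = 2511 * 2*pi/60 = 262.9513 rad/s
omega_joint = omega_motor / 57 = 4.6132 rad/s
v = omega_joint * r = 4.6132 * 2.5
= 11.533 m/s


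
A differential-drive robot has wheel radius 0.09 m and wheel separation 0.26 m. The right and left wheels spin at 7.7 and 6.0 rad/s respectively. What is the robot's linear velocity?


vR = r*wR = 0.09*7.7 = 0.693 m/s
vL = r*wL = 0.09*6.0 = 0.54 m/s
v = (vR+vL)/2 = 0.6165 m/s
omega = (vR-vL)/L = 0.5885 rad/s
linear velocity = 0.6165 m/s


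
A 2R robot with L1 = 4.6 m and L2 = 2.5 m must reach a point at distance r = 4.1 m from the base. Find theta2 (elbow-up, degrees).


cos(theta2) = (r^2 - L1^2 - L2^2) / (2*L1*L2)
cos(theta2) = (16.81 - 21.16 - 6.25) / 23.0
cos(theta2) = -0.46087
theta2 = 117.4432 degrees


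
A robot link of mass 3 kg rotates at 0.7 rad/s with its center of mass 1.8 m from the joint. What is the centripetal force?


F = m * omega^2 * r
= 3 * 0.7^2 * 1.8
= 3 * 0.49 * 1.8
= 2.646 N


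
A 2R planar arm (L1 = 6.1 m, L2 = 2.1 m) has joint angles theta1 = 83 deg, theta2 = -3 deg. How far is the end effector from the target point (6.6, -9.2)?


End effector via forward kinematics:
x = L1*cos(t1) + L2*cos(t1+t2) = 1.1081
y = L1*sin(t1) + L2*sin(t1+t2) = 8.1226
Distance to target:
d = sqrt((6.6 - 1.1081)^2 + (-9.2 - 8.1226)^2)
= sqrt(30.1614 + 300.0734)
= 18.1724 m


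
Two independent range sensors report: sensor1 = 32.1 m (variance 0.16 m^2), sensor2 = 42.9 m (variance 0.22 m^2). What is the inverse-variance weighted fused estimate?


w1 = (1/var1) / (1/var1 + 1/var2)
   = 6.25 / (6.25 + 4.5455) = 0.5789
w2 = 1 - w1 = 0.4211
fused = w1*s1 + w2*s2 = 18.5842 + 18.0632
= 36.6474 m


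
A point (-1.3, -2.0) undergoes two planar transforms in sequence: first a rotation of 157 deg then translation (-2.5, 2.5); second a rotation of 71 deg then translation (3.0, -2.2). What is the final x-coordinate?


After transform 1:
x1 = cos(157)*-1.3 - sin(157)*-2.0 + -2.5 = -0.5219
y1 = sin(157)*-1.3 + cos(157)*-2.0 + 2.5 = 3.8331
After transform 2:
x2 = cos(71)*-0.5219 - sin(71)*3.8331 + 3.0
= -0.7941


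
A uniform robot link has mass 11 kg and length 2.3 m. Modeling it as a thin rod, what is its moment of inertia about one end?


I = (1/3) * m * L^2
= (1/3) * 11 * 2.3^2
= 0.333333 * 11 * 5.29
= 19.3967 kg*m^2


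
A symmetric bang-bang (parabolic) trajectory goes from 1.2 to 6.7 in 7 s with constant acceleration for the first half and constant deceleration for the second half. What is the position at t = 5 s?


Symmetric rest-to-rest: each phase covers (pf-p0)/2 in time T/2. 0.5*a*(T/2)^2 = (pf-p0)/2 => a = 4*(pf-p0)/T^2
a = 4*(6.7-1.2)/7^2 = 0.449
t = 5 is in the deceleration phase (t > T/2).
p = pf - 0.5*a*(T-t)^2 = 6.7 - 0.5*0.449*2^2
= 5.802


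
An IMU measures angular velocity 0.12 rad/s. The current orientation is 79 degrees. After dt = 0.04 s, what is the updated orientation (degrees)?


delta_theta = w * dt = 0.12 * 0.04 = 0.0048 rad
= 0.275 deg
theta_new = 79 + 0.275 = 79.275 deg


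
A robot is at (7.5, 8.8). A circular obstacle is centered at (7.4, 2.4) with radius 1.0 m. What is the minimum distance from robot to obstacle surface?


center_dist = sqrt((7.5-7.4)^2 + (8.8-2.4)^2)
= sqrt(0.01 + 40.96)
= 6.4008
min_dist = center_dist - radius = 6.4008 - 1.0 = 5.4008 m


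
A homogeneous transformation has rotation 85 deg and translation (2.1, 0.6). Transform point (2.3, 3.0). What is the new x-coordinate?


x' = cos(theta)*px - sin(theta)*py + tx
= 0.0872*2.3 - 0.9962*3.0 + 2.1
= -0.6881


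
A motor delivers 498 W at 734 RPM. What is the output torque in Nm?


omega = 734 * 2*pi/60 = 76.8643 rad/s
tau = P / omega = 498 / 76.8643
= 6.479 Nm


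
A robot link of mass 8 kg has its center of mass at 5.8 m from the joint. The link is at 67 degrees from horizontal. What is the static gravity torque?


tau = m*g*L*cos(angle)
= 8 * 9.81 * 5.8 * cos(67 deg)
= 8 * 9.81 * 5.8 * 0.3907
= 177.8546 Nm


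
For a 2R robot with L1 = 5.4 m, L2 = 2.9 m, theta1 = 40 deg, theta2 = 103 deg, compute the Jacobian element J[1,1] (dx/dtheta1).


J[1,1] = -L1*sin(t1) - L2*sin(t1+t2)
= -5.4*sin(40) - 2.9*sin(143)
= -5.2163


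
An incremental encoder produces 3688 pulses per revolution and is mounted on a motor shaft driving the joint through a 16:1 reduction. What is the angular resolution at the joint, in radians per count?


counts per rev = 3688
effective counts at joint = 3688 * 16 = 59008
resolution = 2*pi / 59008
= 1.0648e-04 rad/count


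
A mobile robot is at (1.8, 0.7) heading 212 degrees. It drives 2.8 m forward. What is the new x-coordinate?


x_new = x0 + d*cos(theta)
= 1.8 + 2.8*cos(212)
= 1.8 + -2.3745
= -0.5745


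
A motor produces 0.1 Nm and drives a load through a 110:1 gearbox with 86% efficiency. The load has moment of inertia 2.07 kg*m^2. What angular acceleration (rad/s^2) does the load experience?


tau_out = tau_motor * N * eta
= 0.1 * 110 * 0.86 = 9.46 Nm
alpha = tau_out / I = 9.46 / 2.07
= 4.57 rad/s^2


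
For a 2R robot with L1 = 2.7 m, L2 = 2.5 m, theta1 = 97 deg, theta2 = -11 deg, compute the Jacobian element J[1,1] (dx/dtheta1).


J[1,1] = -L1*sin(t1) - L2*sin(t1+t2)
= -2.7*sin(97) - 2.5*sin(86)
= -5.1738


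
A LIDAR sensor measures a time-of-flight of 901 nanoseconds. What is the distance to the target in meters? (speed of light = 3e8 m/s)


tof = 901 ns = 9.01e-07 s
dist = c * tof / 2
= 3e8 * 9.01e-07 / 2
= 135.15 m


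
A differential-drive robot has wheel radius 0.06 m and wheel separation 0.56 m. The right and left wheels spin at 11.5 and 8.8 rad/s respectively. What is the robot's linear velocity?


vR = r*wR = 0.06*11.5 = 0.69 m/s
vL = r*wL = 0.06*8.8 = 0.528 m/s
v = (vR+vL)/2 = 0.609 m/s
omega = (vR-vL)/L = 0.2893 rad/s
linear velocity = 0.609 m/s


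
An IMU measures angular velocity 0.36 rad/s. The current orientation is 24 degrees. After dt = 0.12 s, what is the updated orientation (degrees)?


delta_theta = w * dt = 0.36 * 0.12 = 0.0432 rad
= 2.4752 deg
theta_new = 24 + 2.4752 = 26.4752 deg


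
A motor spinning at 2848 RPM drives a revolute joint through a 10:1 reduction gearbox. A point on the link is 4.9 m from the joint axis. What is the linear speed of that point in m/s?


omega_motor = 2848 * 2*pi/60 = 298.2419 rad/s
omega_joint = omega_motor / 10 = 29.8242 rad/s
v = omega_joint * r = 29.8242 * 4.9
= 146.1385 m/s


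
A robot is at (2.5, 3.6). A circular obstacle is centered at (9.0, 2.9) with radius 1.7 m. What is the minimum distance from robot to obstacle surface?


center_dist = sqrt((2.5-9.0)^2 + (3.6-2.9)^2)
= sqrt(42.25 + 0.49)
= 6.5376
min_dist = center_dist - radius = 6.5376 - 1.7 = 4.8376 m


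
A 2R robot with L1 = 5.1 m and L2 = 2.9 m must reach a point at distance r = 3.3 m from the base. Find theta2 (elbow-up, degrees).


cos(theta2) = (r^2 - L1^2 - L2^2) / (2*L1*L2)
cos(theta2) = (10.89 - 26.01 - 8.41) / 29.58
cos(theta2) = -0.79547
theta2 = 142.6997 degrees


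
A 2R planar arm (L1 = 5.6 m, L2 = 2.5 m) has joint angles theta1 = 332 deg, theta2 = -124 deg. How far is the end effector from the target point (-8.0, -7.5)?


End effector via forward kinematics:
x = L1*cos(t1) + L2*cos(t1+t2) = 2.7371
y = L1*sin(t1) + L2*sin(t1+t2) = -3.8027
Distance to target:
d = sqrt((-8.0 - 2.7371)^2 + (-7.5 - -3.8027)^2)
= sqrt(115.2861 + 13.6699)
= 11.3559 m


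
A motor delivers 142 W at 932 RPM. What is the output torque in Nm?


omega = 932 * 2*pi/60 = 97.5988 rad/s
tau = P / omega = 142 / 97.5988
= 1.4549 Nm


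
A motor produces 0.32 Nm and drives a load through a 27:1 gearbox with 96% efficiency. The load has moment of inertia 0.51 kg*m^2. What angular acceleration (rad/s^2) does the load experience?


tau_out = tau_motor * N * eta
= 0.32 * 27 * 0.96 = 8.2944 Nm
alpha = tau_out / I = 8.2944 / 0.51
= 16.2635 rad/s^2


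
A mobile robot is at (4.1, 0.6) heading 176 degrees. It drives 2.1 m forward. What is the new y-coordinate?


y_new = y0 + d*sin(theta)
= 0.6 + 2.1*sin(176)
= 0.6 + 0.1465
= 0.7465


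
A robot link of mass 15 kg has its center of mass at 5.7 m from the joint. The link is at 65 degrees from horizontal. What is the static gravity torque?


tau = m*g*L*cos(angle)
= 15 * 9.81 * 5.7 * cos(65 deg)
= 15 * 9.81 * 5.7 * 0.4226
= 354.4732 Nm


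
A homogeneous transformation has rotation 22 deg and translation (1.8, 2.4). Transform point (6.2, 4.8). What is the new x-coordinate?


x' = cos(theta)*px - sin(theta)*py + tx
= 0.9272*6.2 - 0.3746*4.8 + 1.8
= 5.7504


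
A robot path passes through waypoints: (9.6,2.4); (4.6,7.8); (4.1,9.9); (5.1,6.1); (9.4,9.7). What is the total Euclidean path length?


Segment lengths:
  seg1 = sqrt((-5.0)^2 + (5.4)^2) = 7.3593
  seg2 = sqrt((-0.5)^2 + (2.1)^2) = 2.1587
  seg3 = sqrt((1.0)^2 + (-3.8)^2) = 3.9294
  seg4 = sqrt((4.3)^2 + (3.6)^2) = 5.608
Total = 19.0555


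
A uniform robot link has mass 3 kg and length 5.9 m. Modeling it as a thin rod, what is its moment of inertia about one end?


I = (1/3) * m * L^2
= (1/3) * 3 * 5.9^2
= 0.333333 * 3 * 34.81
= 34.81 kg*m^2


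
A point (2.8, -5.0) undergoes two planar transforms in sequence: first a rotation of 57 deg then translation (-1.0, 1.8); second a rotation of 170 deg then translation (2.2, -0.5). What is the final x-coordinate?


After transform 1:
x1 = cos(57)*2.8 - sin(57)*-5.0 + -1.0 = 4.7183
y1 = sin(57)*2.8 + cos(57)*-5.0 + 1.8 = 1.4251
After transform 2:
x2 = cos(170)*4.7183 - sin(170)*1.4251 + 2.2
= -2.6941


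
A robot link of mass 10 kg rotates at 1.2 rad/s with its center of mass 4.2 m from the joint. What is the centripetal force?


F = m * omega^2 * r
= 10 * 1.2^2 * 4.2
= 10 * 1.44 * 4.2
= 60.48 N


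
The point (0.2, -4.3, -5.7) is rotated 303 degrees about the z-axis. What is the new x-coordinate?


Rotation about z-axis: x' = x*cos(theta) - y*sin(theta)
= 0.2 * 0.5446 - -4.3 * -0.8387
= -3.4974


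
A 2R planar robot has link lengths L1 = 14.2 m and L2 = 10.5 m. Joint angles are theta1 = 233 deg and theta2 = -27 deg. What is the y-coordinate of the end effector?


Convert angles to radians: theta1 = 4.0666, theta2 = -0.4712
y = L1*sin(theta1) + L2*sin(theta1+theta2)
y = -11.3406 + -4.6029
y = -15.9435


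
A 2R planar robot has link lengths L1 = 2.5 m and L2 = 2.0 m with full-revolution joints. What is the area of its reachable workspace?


r_max = L1 + L2 = 4.5 m
r_min = |L1 - L2| = 0.5 m
Area = pi*(r_max^2 - r_min^2)
= pi*(20.25 - 0.25)
= pi * 20.0
= 62.8319 m^2


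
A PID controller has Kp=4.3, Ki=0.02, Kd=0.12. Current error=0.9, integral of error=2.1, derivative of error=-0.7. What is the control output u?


u = Kp*e + Ki*int(e) + Kd*de/dt
= 4.3*0.9 + 0.02*2.1 + 0.12*(-0.7)
= 3.87 + 0.042 + -0.084
= 3.828


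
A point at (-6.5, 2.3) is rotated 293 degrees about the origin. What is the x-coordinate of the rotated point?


x' = x*cos(theta) - y*sin(theta)
cos(293 deg) = 0.3907, sin(293 deg) = -0.9205
x' = -6.5 * 0.3907 - 2.3 * -0.9205
= -2.5398 - -2.1172
= -0.4226


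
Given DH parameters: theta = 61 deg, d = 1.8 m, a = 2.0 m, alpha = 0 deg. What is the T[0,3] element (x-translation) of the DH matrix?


T[0,3] = a * cos(theta)
= 2.0 * cos(61 deg)
= 2.0 * 0.4848
= 0.9696


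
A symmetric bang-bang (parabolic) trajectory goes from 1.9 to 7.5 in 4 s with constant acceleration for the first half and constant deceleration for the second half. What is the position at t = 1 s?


Symmetric rest-to-rest: each phase covers (pf-p0)/2 in time T/2. 0.5*a*(T/2)^2 = (pf-p0)/2 => a = 4*(pf-p0)/T^2
a = 4*(7.5-1.9)/4^2 = 1.4
t = 1 is in the acceleration phase (t <= T/2).
p = p0 + 0.5*a*t^2 = 1.9 + 0.5*1.4*1^2
= 2.6


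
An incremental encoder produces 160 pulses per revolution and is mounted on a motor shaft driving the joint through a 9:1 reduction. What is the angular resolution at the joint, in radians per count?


counts per rev = 160
effective counts at joint = 160 * 9 = 1440
resolution = 2*pi / 1440
= 0.0044 rad/count


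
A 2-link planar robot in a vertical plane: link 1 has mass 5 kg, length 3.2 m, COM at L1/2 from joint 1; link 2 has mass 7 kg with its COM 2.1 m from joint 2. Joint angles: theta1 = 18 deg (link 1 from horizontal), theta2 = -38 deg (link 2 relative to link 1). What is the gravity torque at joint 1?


Horizontal distance from joint 1 to link-1 COM:
  x_c1 = (L1/2)*cos(t1) = 1.6 * 0.9511 = 1.5217 m
Horizontal distance from joint 1 to link-2 COM:
  x_c2 = L1*cos(t1) + Lc2*cos(t1+t2)
       = 3.2*0.9511 + 2.1*0.9397 = 5.0167 m
tau1 = m1*g*x_c1 + m2*g*x_c2
     = 5*9.81*1.5217 + 7*9.81*5.0167
     = 74.6389 + 344.4992
     = 419.1381 Nm


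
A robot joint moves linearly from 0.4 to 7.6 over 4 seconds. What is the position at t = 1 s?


s = t/T = 1/4 = 0.25
p(t) = p0 + (pf-p0)*s
= 0.4 + (7.6 - 0.4) * 0.25
= 2.2


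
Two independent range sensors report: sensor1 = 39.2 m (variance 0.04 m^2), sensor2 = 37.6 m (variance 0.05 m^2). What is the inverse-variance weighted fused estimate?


w1 = (1/var1) / (1/var1 + 1/var2)
   = 25.0 / (25.0 + 20.0) = 0.5556
w2 = 1 - w1 = 0.4444
fused = w1*s1 + w2*s2 = 21.7778 + 16.7111
= 38.4889 m


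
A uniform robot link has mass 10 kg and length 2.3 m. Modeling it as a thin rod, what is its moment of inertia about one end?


I = (1/3) * m * L^2
= (1/3) * 10 * 2.3^2
= 0.333333 * 10 * 5.29
= 17.6333 kg*m^2


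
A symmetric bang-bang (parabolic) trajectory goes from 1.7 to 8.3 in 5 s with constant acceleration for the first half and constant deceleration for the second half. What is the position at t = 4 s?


Symmetric rest-to-rest: each phase covers (pf-p0)/2 in time T/2. 0.5*a*(T/2)^2 = (pf-p0)/2 => a = 4*(pf-p0)/T^2
a = 4*(8.3-1.7)/5^2 = 1.056
t = 4 is in the deceleration phase (t > T/2).
p = pf - 0.5*a*(T-t)^2 = 8.3 - 0.5*1.056*1^2
= 7.772


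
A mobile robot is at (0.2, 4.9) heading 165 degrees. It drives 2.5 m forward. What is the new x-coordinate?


x_new = x0 + d*cos(theta)
= 0.2 + 2.5*cos(165)
= 0.2 + -2.4148
= -2.2148


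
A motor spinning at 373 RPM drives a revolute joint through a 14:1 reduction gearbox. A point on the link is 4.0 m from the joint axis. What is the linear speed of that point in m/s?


omega_motor = 373 * 2*pi/60 = 39.0605 rad/s
omega_joint = omega_motor / 14 = 2.79 rad/s
v = omega_joint * r = 2.79 * 4.0
= 11.1601 m/s


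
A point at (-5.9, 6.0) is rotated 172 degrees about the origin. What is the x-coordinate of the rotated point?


x' = x*cos(theta) - y*sin(theta)
cos(172 deg) = -0.9903, sin(172 deg) = 0.1392
x' = -5.9 * -0.9903 - 6.0 * 0.1392
= 5.8426 - 0.835
= 5.0075


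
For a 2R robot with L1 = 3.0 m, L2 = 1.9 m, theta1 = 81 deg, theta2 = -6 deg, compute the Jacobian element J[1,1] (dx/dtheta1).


J[1,1] = -L1*sin(t1) - L2*sin(t1+t2)
= -3.0*sin(81) - 1.9*sin(75)
= -4.7983


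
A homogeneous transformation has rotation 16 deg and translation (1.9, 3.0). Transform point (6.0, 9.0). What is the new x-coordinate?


x' = cos(theta)*px - sin(theta)*py + tx
= 0.9613*6.0 - 0.2756*9.0 + 1.9
= 5.1868


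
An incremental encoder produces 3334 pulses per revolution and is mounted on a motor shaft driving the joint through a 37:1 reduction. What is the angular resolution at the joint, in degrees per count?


counts per rev = 3334
effective counts at joint = 3334 * 37 = 123358
resolution = 360 / 123358
= 0.0029 deg/count


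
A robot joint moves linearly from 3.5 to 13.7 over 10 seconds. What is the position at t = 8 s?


s = t/T = 8/10 = 0.8
p(t) = p0 + (pf-p0)*s
= 3.5 + (13.7 - 3.5) * 0.8
= 11.66


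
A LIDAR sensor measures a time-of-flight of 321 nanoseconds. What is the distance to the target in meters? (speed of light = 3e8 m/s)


tof = 321 ns = 3.21e-07 s
dist = c * tof / 2
= 3e8 * 3.21e-07 / 2
= 48.15 m


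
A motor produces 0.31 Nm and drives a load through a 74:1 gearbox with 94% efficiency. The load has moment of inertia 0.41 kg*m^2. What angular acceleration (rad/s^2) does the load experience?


tau_out = tau_motor * N * eta
= 0.31 * 74 * 0.94 = 21.5636 Nm
alpha = tau_out / I = 21.5636 / 0.41
= 52.5941 rad/s^2


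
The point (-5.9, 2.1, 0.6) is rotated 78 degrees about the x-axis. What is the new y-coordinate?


Rotation about x-axis: y' = y*cos(theta) - z*sin(theta)
= 2.1 * 0.2079 - 0.6 * 0.9781
= -0.1503


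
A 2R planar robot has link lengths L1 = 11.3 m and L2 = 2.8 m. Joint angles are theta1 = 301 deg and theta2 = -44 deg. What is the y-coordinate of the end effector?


Convert angles to radians: theta1 = 5.2534, theta2 = -0.7679
y = L1*sin(theta1) + L2*sin(theta1+theta2)
y = -9.686 + -2.7282
y = -12.4142


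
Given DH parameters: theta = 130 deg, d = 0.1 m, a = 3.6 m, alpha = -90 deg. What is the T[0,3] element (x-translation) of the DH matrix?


T[0,3] = a * cos(theta)
= 3.6 * cos(130 deg)
= 3.6 * -0.6428
= -2.314


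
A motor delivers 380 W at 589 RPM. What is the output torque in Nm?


omega = 589 * 2*pi/60 = 61.6799 rad/s
tau = P / omega = 380 / 61.6799
= 6.1608 Nm


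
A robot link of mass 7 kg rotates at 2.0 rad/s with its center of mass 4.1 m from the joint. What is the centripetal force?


F = m * omega^2 * r
= 7 * 2.0^2 * 4.1
= 7 * 4.0 * 4.1
= 114.8 N


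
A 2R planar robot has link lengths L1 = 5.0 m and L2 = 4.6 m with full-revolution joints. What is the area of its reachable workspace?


r_max = L1 + L2 = 9.6 m
r_min = |L1 - L2| = 0.4 m
Area = pi*(r_max^2 - r_min^2)
= pi*(92.16 - 0.16)
= pi * 92.0
= 289.0265 m^2


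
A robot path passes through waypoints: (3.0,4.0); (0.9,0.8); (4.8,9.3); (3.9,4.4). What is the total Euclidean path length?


Segment lengths:
  seg1 = sqrt((-2.1)^2 + (-3.2)^2) = 3.8275
  seg2 = sqrt((3.9)^2 + (8.5)^2) = 9.352
  seg3 = sqrt((-0.9)^2 + (-4.9)^2) = 4.982
Total = 18.1615


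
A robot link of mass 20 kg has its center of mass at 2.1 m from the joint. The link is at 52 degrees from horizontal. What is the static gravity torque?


tau = m*g*L*cos(angle)
= 20 * 9.81 * 2.1 * cos(52 deg)
= 20 * 9.81 * 2.1 * 0.6157
= 253.6648 Nm


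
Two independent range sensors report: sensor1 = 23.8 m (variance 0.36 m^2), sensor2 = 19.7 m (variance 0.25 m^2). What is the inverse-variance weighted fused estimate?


w1 = (1/var1) / (1/var1 + 1/var2)
   = 2.7778 / (2.7778 + 4.0) = 0.4098
w2 = 1 - w1 = 0.5902
fused = w1*s1 + w2*s2 = 9.7541 + 11.6262
= 21.3803 m


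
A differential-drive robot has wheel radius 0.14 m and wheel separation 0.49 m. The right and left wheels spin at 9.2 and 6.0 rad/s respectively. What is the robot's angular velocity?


vR = r*wR = 0.14*9.2 = 1.288 m/s
vL = r*wL = 0.14*6.0 = 0.84 m/s
v = (vR+vL)/2 = 1.064 m/s
omega = (vR-vL)/L = 0.9143 rad/s
angular velocity = 0.9143 rad/s


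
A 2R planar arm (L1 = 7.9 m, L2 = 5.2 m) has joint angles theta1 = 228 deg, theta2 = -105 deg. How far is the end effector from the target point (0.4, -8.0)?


End effector via forward kinematics:
x = L1*cos(t1) + L2*cos(t1+t2) = -8.1183
y = L1*sin(t1) + L2*sin(t1+t2) = -1.5098
Distance to target:
d = sqrt((0.4 - -8.1183)^2 + (-8.0 - -1.5098)^2)
= sqrt(72.5607 + 42.1233)
= 10.7091 m


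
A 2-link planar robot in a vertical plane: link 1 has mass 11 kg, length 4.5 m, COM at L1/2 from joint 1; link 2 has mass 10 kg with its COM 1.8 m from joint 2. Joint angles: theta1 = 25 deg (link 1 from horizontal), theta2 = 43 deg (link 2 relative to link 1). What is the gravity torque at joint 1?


Horizontal distance from joint 1 to link-1 COM:
  x_c1 = (L1/2)*cos(t1) = 2.25 * 0.9063 = 2.0392 m
Horizontal distance from joint 1 to link-2 COM:
  x_c2 = L1*cos(t1) + Lc2*cos(t1+t2)
       = 4.5*0.9063 + 1.8*0.3746 = 4.7527 m
tau1 = m1*g*x_c1 + m2*g*x_c2
     = 11*9.81*2.0392 + 10*9.81*4.7527
     = 220.0493 + 466.2376
     = 686.2869 Nm


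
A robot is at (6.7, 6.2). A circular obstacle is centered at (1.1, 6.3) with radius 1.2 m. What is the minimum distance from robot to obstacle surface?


center_dist = sqrt((6.7-1.1)^2 + (6.2-6.3)^2)
= sqrt(31.36 + 0.01)
= 5.6009
min_dist = center_dist - radius = 5.6009 - 1.2 = 4.4009 m


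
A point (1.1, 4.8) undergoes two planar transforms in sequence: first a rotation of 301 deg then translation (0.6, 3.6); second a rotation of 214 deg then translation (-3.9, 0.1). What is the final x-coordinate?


After transform 1:
x1 = cos(301)*1.1 - sin(301)*4.8 + 0.6 = 5.2809
y1 = sin(301)*1.1 + cos(301)*4.8 + 3.6 = 5.1293
After transform 2:
x2 = cos(214)*5.2809 - sin(214)*5.1293 + -3.9
= -5.4098


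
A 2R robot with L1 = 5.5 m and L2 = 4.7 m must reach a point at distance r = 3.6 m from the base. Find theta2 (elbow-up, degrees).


cos(theta2) = (r^2 - L1^2 - L2^2) / (2*L1*L2)
cos(theta2) = (12.96 - 30.25 - 22.09) / 51.7
cos(theta2) = -0.761702
theta2 = 139.6145 degrees


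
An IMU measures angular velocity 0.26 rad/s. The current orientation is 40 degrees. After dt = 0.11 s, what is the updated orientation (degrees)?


delta_theta = w * dt = 0.26 * 0.11 = 0.0286 rad
= 1.6387 deg
theta_new = 40 + 1.6387 = 41.6387 deg


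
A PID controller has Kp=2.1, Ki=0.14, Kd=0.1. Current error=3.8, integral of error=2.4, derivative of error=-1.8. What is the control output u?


u = Kp*e + Ki*int(e) + Kd*de/dt
= 2.1*3.8 + 0.14*2.4 + 0.1*(-1.8)
= 7.98 + 0.336 + -0.18
= 8.136


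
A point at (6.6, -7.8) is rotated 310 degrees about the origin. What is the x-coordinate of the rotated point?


x' = x*cos(theta) - y*sin(theta)
cos(310 deg) = 0.6428, sin(310 deg) = -0.766
x' = 6.6 * 0.6428 - -7.8 * -0.766
= 4.2424 - 5.9751
= -1.7327


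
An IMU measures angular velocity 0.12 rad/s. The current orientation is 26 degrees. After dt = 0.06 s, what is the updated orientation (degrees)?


delta_theta = w * dt = 0.12 * 0.06 = 0.0072 rad
= 0.4125 deg
theta_new = 26 + 0.4125 = 26.4125 deg


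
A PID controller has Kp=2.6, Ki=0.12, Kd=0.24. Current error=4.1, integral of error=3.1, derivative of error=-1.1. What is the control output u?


u = Kp*e + Ki*int(e) + Kd*de/dt
= 2.6*4.1 + 0.12*3.1 + 0.24*(-1.1)
= 10.66 + 0.372 + -0.264
= 10.768


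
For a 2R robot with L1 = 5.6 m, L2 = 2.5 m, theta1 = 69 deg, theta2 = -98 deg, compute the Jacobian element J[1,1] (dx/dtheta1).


J[1,1] = -L1*sin(t1) - L2*sin(t1+t2)
= -5.6*sin(69) - 2.5*sin(-29)
= -4.016


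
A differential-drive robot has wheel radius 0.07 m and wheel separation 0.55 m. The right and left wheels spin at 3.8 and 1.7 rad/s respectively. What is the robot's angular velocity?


vR = r*wR = 0.07*3.8 = 0.266 m/s
vL = r*wL = 0.07*1.7 = 0.119 m/s
v = (vR+vL)/2 = 0.1925 m/s
omega = (vR-vL)/L = 0.2673 rad/s
angular velocity = 0.2673 rad/s


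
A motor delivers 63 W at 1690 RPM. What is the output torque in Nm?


omega = 1690 * 2*pi/60 = 176.9764 rad/s
tau = P / omega = 63 / 176.9764
= 0.356 Nm


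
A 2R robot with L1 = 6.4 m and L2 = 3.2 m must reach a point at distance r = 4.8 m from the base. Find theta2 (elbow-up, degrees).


cos(theta2) = (r^2 - L1^2 - L2^2) / (2*L1*L2)
cos(theta2) = (23.04 - 40.96 - 10.24) / 40.96
cos(theta2) = -0.6875
theta2 = 133.4325 degrees


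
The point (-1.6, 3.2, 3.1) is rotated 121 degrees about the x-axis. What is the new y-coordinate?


Rotation about x-axis: y' = y*cos(theta) - z*sin(theta)
= 3.2 * -0.515 - 3.1 * 0.8572
= -4.3053


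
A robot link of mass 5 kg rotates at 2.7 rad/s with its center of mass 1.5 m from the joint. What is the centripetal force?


F = m * omega^2 * r
= 5 * 2.7^2 * 1.5
= 5 * 7.29 * 1.5
= 54.675 N


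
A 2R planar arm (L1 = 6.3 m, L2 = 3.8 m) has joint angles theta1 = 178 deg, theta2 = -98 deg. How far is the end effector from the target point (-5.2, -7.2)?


End effector via forward kinematics:
x = L1*cos(t1) + L2*cos(t1+t2) = -5.6363
y = L1*sin(t1) + L2*sin(t1+t2) = 3.9621
Distance to target:
d = sqrt((-5.2 - -5.6363)^2 + (-7.2 - 3.9621)^2)
= sqrt(0.1904 + 124.5933)
= 11.1707 m


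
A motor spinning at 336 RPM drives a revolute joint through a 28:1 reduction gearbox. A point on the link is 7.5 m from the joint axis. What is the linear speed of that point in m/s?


omega_motor = 336 * 2*pi/60 = 35.1858 rad/s
omega_joint = omega_motor / 28 = 1.2566 rad/s
v = omega_joint * r = 1.2566 * 7.5
= 9.4248 m/s


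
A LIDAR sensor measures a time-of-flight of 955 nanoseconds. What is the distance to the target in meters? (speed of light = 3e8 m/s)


tof = 955 ns = 9.55e-07 s
dist = c * tof / 2
= 3e8 * 9.55e-07 / 2
= 143.25 m


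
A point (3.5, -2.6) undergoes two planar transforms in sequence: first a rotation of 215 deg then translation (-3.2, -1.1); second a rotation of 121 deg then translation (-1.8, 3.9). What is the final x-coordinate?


After transform 1:
x1 = cos(215)*3.5 - sin(215)*-2.6 + -3.2 = -7.5583
y1 = sin(215)*3.5 + cos(215)*-2.6 + -1.1 = -0.9777
After transform 2:
x2 = cos(121)*-7.5583 - sin(121)*-0.9777 + -1.8
= 2.9309


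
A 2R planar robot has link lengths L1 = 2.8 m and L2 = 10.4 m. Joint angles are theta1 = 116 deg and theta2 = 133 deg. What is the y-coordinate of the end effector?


Convert angles to radians: theta1 = 2.0246, theta2 = 2.3213
y = L1*sin(theta1) + L2*sin(theta1+theta2)
y = 2.5166 + -9.7092
y = -7.1926


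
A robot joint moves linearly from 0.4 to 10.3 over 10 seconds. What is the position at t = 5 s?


s = t/T = 5/10 = 0.5
p(t) = p0 + (pf-p0)*s
= 0.4 + (10.3 - 0.4) * 0.5
= 5.35


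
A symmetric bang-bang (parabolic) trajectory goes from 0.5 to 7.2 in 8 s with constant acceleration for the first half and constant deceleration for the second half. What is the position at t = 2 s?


Symmetric rest-to-rest: each phase covers (pf-p0)/2 in time T/2. 0.5*a*(T/2)^2 = (pf-p0)/2 => a = 4*(pf-p0)/T^2
a = 4*(7.2-0.5)/8^2 = 0.4188
t = 2 is in the acceleration phase (t <= T/2).
p = p0 + 0.5*a*t^2 = 0.5 + 0.5*0.4188*2^2
= 1.3375


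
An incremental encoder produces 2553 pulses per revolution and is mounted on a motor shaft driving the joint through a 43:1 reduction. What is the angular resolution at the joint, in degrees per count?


counts per rev = 2553
effective counts at joint = 2553 * 43 = 109779
resolution = 360 / 109779
= 0.0033 deg/count


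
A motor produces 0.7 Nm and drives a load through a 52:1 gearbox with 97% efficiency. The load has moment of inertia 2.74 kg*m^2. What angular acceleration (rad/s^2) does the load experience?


tau_out = tau_motor * N * eta
= 0.7 * 52 * 0.97 = 35.308 Nm
alpha = tau_out / I = 35.308 / 2.74
= 12.8861 rad/s^2


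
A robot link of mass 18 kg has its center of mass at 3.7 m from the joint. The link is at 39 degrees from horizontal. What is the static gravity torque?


tau = m*g*L*cos(angle)
= 18 * 9.81 * 3.7 * cos(39 deg)
= 18 * 9.81 * 3.7 * 0.7771
= 507.7452 Nm


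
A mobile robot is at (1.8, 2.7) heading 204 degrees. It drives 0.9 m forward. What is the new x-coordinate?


x_new = x0 + d*cos(theta)
= 1.8 + 0.9*cos(204)
= 1.8 + -0.8222
= 0.9778


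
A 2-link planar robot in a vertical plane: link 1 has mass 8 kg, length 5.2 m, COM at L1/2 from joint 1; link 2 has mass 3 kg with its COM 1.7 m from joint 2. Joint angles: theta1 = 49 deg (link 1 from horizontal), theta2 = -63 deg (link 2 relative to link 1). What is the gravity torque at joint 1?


Horizontal distance from joint 1 to link-1 COM:
  x_c1 = (L1/2)*cos(t1) = 2.6 * 0.6561 = 1.7058 m
Horizontal distance from joint 1 to link-2 COM:
  x_c2 = L1*cos(t1) + Lc2*cos(t1+t2)
       = 5.2*0.6561 + 1.7*0.9703 = 5.061 m
tau1 = m1*g*x_c1 + m2*g*x_c2
     = 8*9.81*1.7058 + 3*9.81*5.061
     = 133.8675 + 148.9455
     = 282.813 Nm


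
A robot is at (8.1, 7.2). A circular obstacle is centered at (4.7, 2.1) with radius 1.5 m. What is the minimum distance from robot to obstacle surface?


center_dist = sqrt((8.1-4.7)^2 + (7.2-2.1)^2)
= sqrt(11.56 + 26.01)
= 6.1294
min_dist = center_dist - radius = 6.1294 - 1.5 = 4.6294 m


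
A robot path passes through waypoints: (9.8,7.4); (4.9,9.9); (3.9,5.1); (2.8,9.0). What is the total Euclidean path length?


Segment lengths:
  seg1 = sqrt((-4.9)^2 + (2.5)^2) = 5.5009
  seg2 = sqrt((-1.0)^2 + (-4.8)^2) = 4.9031
  seg3 = sqrt((-1.1)^2 + (3.9)^2) = 4.0522
Total = 14.4561


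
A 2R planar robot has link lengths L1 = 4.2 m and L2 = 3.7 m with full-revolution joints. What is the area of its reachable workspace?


r_max = L1 + L2 = 7.9 m
r_min = |L1 - L2| = 0.5 m
Area = pi*(r_max^2 - r_min^2)
= pi*(62.41 - 0.25)
= pi * 62.16
= 195.2814 m^2


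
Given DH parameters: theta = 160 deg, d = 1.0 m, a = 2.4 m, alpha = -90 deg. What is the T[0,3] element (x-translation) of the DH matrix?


T[0,3] = a * cos(theta)
= 2.4 * cos(160 deg)
= 2.4 * -0.9397
= -2.2553


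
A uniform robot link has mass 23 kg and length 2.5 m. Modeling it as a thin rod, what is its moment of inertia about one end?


I = (1/3) * m * L^2
= (1/3) * 23 * 2.5^2
= 0.333333 * 23 * 6.25
= 47.9167 kg*m^2


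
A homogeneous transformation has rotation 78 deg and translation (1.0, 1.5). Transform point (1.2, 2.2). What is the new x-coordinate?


x' = cos(theta)*px - sin(theta)*py + tx
= 0.2079*1.2 - 0.9781*2.2 + 1.0
= -0.9024


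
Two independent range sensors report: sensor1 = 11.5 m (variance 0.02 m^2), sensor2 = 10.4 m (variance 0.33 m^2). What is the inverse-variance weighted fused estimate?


w1 = (1/var1) / (1/var1 + 1/var2)
   = 50.0 / (50.0 + 3.0303) = 0.9429
w2 = 1 - w1 = 0.0571
fused = w1*s1 + w2*s2 = 10.8429 + 0.5943
= 11.4371 m


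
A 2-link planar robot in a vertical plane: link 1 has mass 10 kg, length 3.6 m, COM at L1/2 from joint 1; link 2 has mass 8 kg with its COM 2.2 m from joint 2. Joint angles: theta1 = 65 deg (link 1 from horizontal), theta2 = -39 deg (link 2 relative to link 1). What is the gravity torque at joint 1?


Horizontal distance from joint 1 to link-1 COM:
  x_c1 = (L1/2)*cos(t1) = 1.8 * 0.4226 = 0.7607 m
Horizontal distance from joint 1 to link-2 COM:
  x_c2 = L1*cos(t1) + Lc2*cos(t1+t2)
       = 3.6*0.4226 + 2.2*0.8988 = 3.4988 m
tau1 = m1*g*x_c1 + m2*g*x_c2
     = 10*9.81*0.7607 + 8*9.81*3.4988
     = 74.6259 + 274.5837
     = 349.2096 Nm


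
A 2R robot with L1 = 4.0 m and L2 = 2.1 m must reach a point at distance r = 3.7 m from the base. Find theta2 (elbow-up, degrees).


cos(theta2) = (r^2 - L1^2 - L2^2) / (2*L1*L2)
cos(theta2) = (13.69 - 16.0 - 4.41) / 16.8
cos(theta2) = -0.4
theta2 = 113.5782 degrees


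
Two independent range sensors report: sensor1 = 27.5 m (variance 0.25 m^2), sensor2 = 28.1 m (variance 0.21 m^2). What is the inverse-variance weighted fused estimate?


w1 = (1/var1) / (1/var1 + 1/var2)
   = 4.0 / (4.0 + 4.7619) = 0.4565
w2 = 1 - w1 = 0.5435
fused = w1*s1 + w2*s2 = 12.5543 + 15.2717
= 27.8261 m


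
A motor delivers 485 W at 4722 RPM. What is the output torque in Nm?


omega = 4722 * 2*pi/60 = 494.4867 rad/s
tau = P / omega = 485 / 494.4867
= 0.9808 Nm


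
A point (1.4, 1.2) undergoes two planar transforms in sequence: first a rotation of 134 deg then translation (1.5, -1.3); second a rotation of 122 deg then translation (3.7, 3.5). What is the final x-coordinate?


After transform 1:
x1 = cos(134)*1.4 - sin(134)*1.2 + 1.5 = -0.3357
y1 = sin(134)*1.4 + cos(134)*1.2 + -1.3 = -1.1265
After transform 2:
x2 = cos(122)*-0.3357 - sin(122)*-1.1265 + 3.7
= 4.8332


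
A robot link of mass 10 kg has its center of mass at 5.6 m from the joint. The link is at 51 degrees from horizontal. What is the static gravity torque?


tau = m*g*L*cos(angle)
= 10 * 9.81 * 5.6 * cos(51 deg)
= 10 * 9.81 * 5.6 * 0.6293
= 345.7235 Nm


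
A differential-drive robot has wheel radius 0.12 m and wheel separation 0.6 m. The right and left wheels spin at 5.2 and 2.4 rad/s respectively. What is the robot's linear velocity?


vR = r*wR = 0.12*5.2 = 0.624 m/s
vL = r*wL = 0.12*2.4 = 0.288 m/s
v = (vR+vL)/2 = 0.456 m/s
omega = (vR-vL)/L = 0.56 rad/s
linear velocity = 0.456 m/s


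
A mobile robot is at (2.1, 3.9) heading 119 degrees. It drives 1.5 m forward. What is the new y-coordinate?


y_new = y0 + d*sin(theta)
= 3.9 + 1.5*sin(119)
= 3.9 + 1.3119
= 5.2119


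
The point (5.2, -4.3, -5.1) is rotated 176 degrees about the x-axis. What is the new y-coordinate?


Rotation about x-axis: y' = y*cos(theta) - z*sin(theta)
= -4.3 * -0.9976 - -5.1 * 0.0698
= 4.6453


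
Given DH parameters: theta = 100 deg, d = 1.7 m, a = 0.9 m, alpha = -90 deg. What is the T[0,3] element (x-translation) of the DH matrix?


T[0,3] = a * cos(theta)
= 0.9 * cos(100 deg)
= 0.9 * -0.1736
= -0.1563


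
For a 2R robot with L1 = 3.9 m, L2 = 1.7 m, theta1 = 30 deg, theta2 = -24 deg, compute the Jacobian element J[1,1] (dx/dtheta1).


J[1,1] = -L1*sin(t1) - L2*sin(t1+t2)
= -3.9*sin(30) - 1.7*sin(6)
= -2.1277


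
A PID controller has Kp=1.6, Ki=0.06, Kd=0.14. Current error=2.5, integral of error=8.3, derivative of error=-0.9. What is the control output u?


u = Kp*e + Ki*int(e) + Kd*de/dt
= 1.6*2.5 + 0.06*8.3 + 0.14*(-0.9)
= 4.0 + 0.498 + -0.126
= 4.372


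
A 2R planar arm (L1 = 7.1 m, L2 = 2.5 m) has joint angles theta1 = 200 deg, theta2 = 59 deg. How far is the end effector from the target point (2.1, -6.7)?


End effector via forward kinematics:
x = L1*cos(t1) + L2*cos(t1+t2) = -7.1488
y = L1*sin(t1) + L2*sin(t1+t2) = -4.8824
Distance to target:
d = sqrt((2.1 - -7.1488)^2 + (-6.7 - -4.8824)^2)
= sqrt(85.541 + 3.3036)
= 9.4257 m
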